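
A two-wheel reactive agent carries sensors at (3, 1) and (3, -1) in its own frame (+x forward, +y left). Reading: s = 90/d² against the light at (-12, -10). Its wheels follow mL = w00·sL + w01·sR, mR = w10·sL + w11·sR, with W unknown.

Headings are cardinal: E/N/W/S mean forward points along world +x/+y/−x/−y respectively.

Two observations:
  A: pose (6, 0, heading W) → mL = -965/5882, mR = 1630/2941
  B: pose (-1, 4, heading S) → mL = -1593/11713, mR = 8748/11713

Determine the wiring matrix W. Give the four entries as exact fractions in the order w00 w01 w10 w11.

obs A: pose=(6,0,W) → sL=5/17, sR=45/173, mL=-965/5882, mR=1630/2941
obs B: pose=(-1,4,S) → sL=18/53, sR=90/221, mL=-1593/11713, mR=8748/11713
sensor matrix S = [[5/17, 45/173], [18/53, 90/221]]; det S = 1082880/34447933
solve [mL_A; mL_B] = S·[w00; w01] and [mR_A; mR_B] = S·[w10; w11]:
  w00 = -1, w01 = 1/2, w10 = 1, w11 = 1

-1 1/2 1 1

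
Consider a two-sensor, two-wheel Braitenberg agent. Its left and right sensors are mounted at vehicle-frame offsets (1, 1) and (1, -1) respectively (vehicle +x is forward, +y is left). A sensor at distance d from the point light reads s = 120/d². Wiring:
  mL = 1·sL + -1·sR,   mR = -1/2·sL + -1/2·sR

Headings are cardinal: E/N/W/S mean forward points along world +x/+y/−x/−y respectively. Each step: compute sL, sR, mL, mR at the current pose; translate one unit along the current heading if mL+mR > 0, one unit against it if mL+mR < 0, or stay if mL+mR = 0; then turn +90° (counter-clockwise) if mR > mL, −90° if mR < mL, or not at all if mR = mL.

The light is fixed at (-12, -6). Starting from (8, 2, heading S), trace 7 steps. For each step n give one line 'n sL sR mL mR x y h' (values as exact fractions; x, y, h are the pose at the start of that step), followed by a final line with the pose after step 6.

0 12/49 12/41 -96/2009 -540/2009 8 2 S
1 24/85 120/461 864/39185 -10632/39185 8 3 W
2 6/25 15/73 63/1825 -813/3650 9 3 N
3 24/113 120/533 -768/60229 -13176/60229 9 2 E
4 12/49 12/41 -96/2009 -540/2009 8 2 S
5 24/85 120/461 864/39185 -10632/39185 8 3 W
6 6/25 15/73 63/1825 -813/3650 9 3 N
final 9 2 E

n=0: pose=(8,2,S); sL=12/49, sR=12/41; mL=-96/2009, mR=-540/2009; mL+mR=-636/2009 → advance -1; mR−mL=-444/2009 → turn -1·90°
n=1: pose=(8,3,W); sL=24/85, sR=120/461; mL=864/39185, mR=-10632/39185; mL+mR=-9768/39185 → advance -1; mR−mL=-11496/39185 → turn -1·90°
n=2: pose=(9,3,N); sL=6/25, sR=15/73; mL=63/1825, mR=-813/3650; mL+mR=-687/3650 → advance -1; mR−mL=-939/3650 → turn -1·90°
n=3: pose=(9,2,E); sL=24/113, sR=120/533; mL=-768/60229, mR=-13176/60229; mL+mR=-13944/60229 → advance -1; mR−mL=-12408/60229 → turn -1·90°
n=4: pose=(8,2,S); sL=12/49, sR=12/41; mL=-96/2009, mR=-540/2009; mL+mR=-636/2009 → advance -1; mR−mL=-444/2009 → turn -1·90°
n=5: pose=(8,3,W); sL=24/85, sR=120/461; mL=864/39185, mR=-10632/39185; mL+mR=-9768/39185 → advance -1; mR−mL=-11496/39185 → turn -1·90°
n=6: pose=(9,3,N); sL=6/25, sR=15/73; mL=63/1825, mR=-813/3650; mL+mR=-687/3650 → advance -1; mR−mL=-939/3650 → turn -1·90°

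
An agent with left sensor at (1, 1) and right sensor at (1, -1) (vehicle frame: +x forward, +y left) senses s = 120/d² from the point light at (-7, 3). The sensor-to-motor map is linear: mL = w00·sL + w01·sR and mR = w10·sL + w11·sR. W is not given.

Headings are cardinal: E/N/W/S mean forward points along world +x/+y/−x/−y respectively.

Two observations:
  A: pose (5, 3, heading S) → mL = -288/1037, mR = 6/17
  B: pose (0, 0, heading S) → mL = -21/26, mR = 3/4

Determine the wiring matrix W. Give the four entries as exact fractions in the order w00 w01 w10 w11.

1 -1 1/2 0

obs A: pose=(5,3,S) → sL=12/17, sR=60/61, mL=-288/1037, mR=6/17
obs B: pose=(0,0,S) → sL=3/2, sR=30/13, mL=-21/26, mR=3/4
sensor matrix S = [[12/17, 60/61], [3/2, 30/13]]; det S = 2070/13481
solve [mL_A; mL_B] = S·[w00; w01] and [mR_A; mR_B] = S·[w10; w11]:
  w00 = 1, w01 = -1, w10 = 1/2, w11 = 0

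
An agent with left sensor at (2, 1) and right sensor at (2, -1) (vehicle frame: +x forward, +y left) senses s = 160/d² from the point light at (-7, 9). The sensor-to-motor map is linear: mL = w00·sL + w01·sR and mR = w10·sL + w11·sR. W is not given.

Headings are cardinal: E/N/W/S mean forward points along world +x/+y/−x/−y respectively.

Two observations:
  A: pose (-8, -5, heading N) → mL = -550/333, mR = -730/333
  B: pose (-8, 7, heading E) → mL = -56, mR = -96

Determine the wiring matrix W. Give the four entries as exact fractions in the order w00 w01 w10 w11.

obs A: pose=(-8,-5,N) → sL=40/37, sR=10/9, mL=-550/333, mR=-730/333
obs B: pose=(-8,7,E) → sL=80, sR=16, mL=-56, mR=-96
sensor matrix S = [[40/37, 10/9], [80, 16]]; det S = -23840/333
solve [mL_A; mL_B] = S·[w00; w01] and [mR_A; mR_B] = S·[w10; w11]:
  w00 = -1/2, w01 = -1, w10 = -1, w11 = -1

-1/2 -1 -1 -1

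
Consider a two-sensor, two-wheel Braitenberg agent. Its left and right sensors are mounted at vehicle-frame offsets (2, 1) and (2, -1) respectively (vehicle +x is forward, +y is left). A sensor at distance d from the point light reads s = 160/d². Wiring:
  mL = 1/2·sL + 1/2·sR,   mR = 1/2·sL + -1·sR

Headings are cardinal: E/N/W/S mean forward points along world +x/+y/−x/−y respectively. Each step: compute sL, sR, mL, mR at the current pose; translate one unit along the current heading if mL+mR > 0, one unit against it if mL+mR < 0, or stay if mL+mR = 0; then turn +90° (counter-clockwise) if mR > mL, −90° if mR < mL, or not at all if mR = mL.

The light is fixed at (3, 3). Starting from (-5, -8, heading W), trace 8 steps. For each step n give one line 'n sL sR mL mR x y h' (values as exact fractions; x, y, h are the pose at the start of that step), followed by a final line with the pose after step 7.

0 40/61 4/5 222/305 -144/305 -5 -8 W
1 160/181 32/29 5216/5249 -3472/5249 -6 -8 N
2 16/13 16/17 240/221 -72/221 -6 -7 E
3 160/193 32/45 6688/8685 -2576/8685 -5 -7 S
4 40/61 4/5 222/305 -144/305 -5 -8 W
5 160/181 32/29 5216/5249 -3472/5249 -6 -8 N
6 16/13 16/17 240/221 -72/221 -6 -7 E
7 160/193 32/45 6688/8685 -2576/8685 -5 -7 S
final -5 -8 W

n=0: pose=(-5,-8,W); sL=40/61, sR=4/5; mL=222/305, mR=-144/305; mL+mR=78/305 → advance +1; mR−mL=-6/5 → turn -1·90°
n=1: pose=(-6,-8,N); sL=160/181, sR=32/29; mL=5216/5249, mR=-3472/5249; mL+mR=1744/5249 → advance +1; mR−mL=-48/29 → turn -1·90°
n=2: pose=(-6,-7,E); sL=16/13, sR=16/17; mL=240/221, mR=-72/221; mL+mR=168/221 → advance +1; mR−mL=-24/17 → turn -1·90°
n=3: pose=(-5,-7,S); sL=160/193, sR=32/45; mL=6688/8685, mR=-2576/8685; mL+mR=4112/8685 → advance +1; mR−mL=-16/15 → turn -1·90°
n=4: pose=(-5,-8,W); sL=40/61, sR=4/5; mL=222/305, mR=-144/305; mL+mR=78/305 → advance +1; mR−mL=-6/5 → turn -1·90°
n=5: pose=(-6,-8,N); sL=160/181, sR=32/29; mL=5216/5249, mR=-3472/5249; mL+mR=1744/5249 → advance +1; mR−mL=-48/29 → turn -1·90°
n=6: pose=(-6,-7,E); sL=16/13, sR=16/17; mL=240/221, mR=-72/221; mL+mR=168/221 → advance +1; mR−mL=-24/17 → turn -1·90°
n=7: pose=(-5,-7,S); sL=160/193, sR=32/45; mL=6688/8685, mR=-2576/8685; mL+mR=4112/8685 → advance +1; mR−mL=-16/15 → turn -1·90°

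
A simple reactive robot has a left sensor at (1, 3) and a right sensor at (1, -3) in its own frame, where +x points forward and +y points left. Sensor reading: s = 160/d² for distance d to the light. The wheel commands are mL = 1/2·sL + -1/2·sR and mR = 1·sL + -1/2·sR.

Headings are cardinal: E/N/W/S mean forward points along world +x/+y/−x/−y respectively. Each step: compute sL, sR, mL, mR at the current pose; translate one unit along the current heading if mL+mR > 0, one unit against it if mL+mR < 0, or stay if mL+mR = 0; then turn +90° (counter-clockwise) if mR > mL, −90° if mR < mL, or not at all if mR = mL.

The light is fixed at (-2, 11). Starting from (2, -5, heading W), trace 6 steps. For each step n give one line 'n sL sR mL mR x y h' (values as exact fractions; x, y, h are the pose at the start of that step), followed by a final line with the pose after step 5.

0 16/37 80/89 -768/3293 -56/3293 2 -5 W
1 160/353 160/293 -4800/103429 18640/103429 3 -5 S
2 20/29 40/109 510/3161 1600/3161 3 -6 E
3 32/53 160/337 1152/17861 6544/17861 4 -6 N
4 80/193 80/97 -3840/18721 40/18721 4 -5 W
5 160/389 32/61 -1344/23729 3536/23729 5 -5 S
final 5 -6 E

n=0: pose=(2,-5,W); sL=16/37, sR=80/89; mL=-768/3293, mR=-56/3293; mL+mR=-824/3293 → advance -1; mR−mL=8/37 → turn +1·90°
n=1: pose=(3,-5,S); sL=160/353, sR=160/293; mL=-4800/103429, mR=18640/103429; mL+mR=13840/103429 → advance +1; mR−mL=80/353 → turn +1·90°
n=2: pose=(3,-6,E); sL=20/29, sR=40/109; mL=510/3161, mR=1600/3161; mL+mR=2110/3161 → advance +1; mR−mL=10/29 → turn +1·90°
n=3: pose=(4,-6,N); sL=32/53, sR=160/337; mL=1152/17861, mR=6544/17861; mL+mR=7696/17861 → advance +1; mR−mL=16/53 → turn +1·90°
n=4: pose=(4,-5,W); sL=80/193, sR=80/97; mL=-3840/18721, mR=40/18721; mL+mR=-3800/18721 → advance -1; mR−mL=40/193 → turn +1·90°
n=5: pose=(5,-5,S); sL=160/389, sR=32/61; mL=-1344/23729, mR=3536/23729; mL+mR=2192/23729 → advance +1; mR−mL=80/389 → turn +1·90°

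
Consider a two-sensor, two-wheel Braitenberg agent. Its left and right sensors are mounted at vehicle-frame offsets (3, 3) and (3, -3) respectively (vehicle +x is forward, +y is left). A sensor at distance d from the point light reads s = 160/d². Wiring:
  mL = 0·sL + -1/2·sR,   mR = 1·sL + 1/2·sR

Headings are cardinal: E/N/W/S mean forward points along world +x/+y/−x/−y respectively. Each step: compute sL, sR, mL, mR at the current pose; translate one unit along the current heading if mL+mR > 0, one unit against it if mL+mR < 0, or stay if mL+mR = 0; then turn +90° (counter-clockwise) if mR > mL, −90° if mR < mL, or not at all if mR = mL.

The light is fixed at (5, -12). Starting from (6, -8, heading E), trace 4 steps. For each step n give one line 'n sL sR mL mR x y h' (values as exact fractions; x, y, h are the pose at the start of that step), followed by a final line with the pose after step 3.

0 32/13 160/17 -80/17 1584/221 6 -8 E
1 16/5 80/37 -40/37 792/185 7 -8 N
2 32 32/13 -16/13 432/13 7 -7 W
3 8 20 -10 18 6 -7 S
final 6 -8 E

n=0: pose=(6,-8,E); sL=32/13, sR=160/17; mL=-80/17, mR=1584/221; mL+mR=32/13 → advance +1; mR−mL=2624/221 → turn +1·90°
n=1: pose=(7,-8,N); sL=16/5, sR=80/37; mL=-40/37, mR=792/185; mL+mR=16/5 → advance +1; mR−mL=992/185 → turn +1·90°
n=2: pose=(7,-7,W); sL=32, sR=32/13; mL=-16/13, mR=432/13; mL+mR=32 → advance +1; mR−mL=448/13 → turn +1·90°
n=3: pose=(6,-7,S); sL=8, sR=20; mL=-10, mR=18; mL+mR=8 → advance +1; mR−mL=28 → turn +1·90°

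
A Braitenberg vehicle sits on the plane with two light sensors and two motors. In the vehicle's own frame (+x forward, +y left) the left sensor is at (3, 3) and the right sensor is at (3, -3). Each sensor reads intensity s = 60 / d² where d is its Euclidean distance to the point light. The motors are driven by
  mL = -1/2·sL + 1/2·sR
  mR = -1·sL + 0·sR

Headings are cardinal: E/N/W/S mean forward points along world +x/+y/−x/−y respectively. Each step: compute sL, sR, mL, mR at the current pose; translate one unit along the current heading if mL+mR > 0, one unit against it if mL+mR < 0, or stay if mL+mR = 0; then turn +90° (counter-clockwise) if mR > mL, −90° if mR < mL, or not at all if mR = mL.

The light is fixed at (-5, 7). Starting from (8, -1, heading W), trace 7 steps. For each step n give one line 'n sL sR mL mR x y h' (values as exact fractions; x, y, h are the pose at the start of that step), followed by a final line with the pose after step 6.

0 60/221 12/25 576/5525 -60/221 8 -1 W
1 30/73 30/157 -1260/11461 -30/73 9 -1 N
2 12/65 60/433 -648/28145 -12/65 9 -2 E
3 3/20 15/61 117/2440 -3/20 8 -2 S
4 60/221 12/25 576/5525 -60/221 8 -1 W
5 30/73 30/157 -1260/11461 -30/73 9 -1 N
6 12/65 60/433 -648/28145 -12/65 9 -2 E
final 8 -2 S

n=0: pose=(8,-1,W); sL=60/221, sR=12/25; mL=576/5525, mR=-60/221; mL+mR=-924/5525 → advance -1; mR−mL=-2076/5525 → turn -1·90°
n=1: pose=(9,-1,N); sL=30/73, sR=30/157; mL=-1260/11461, mR=-30/73; mL+mR=-5970/11461 → advance -1; mR−mL=-3450/11461 → turn -1·90°
n=2: pose=(9,-2,E); sL=12/65, sR=60/433; mL=-648/28145, mR=-12/65; mL+mR=-5844/28145 → advance -1; mR−mL=-4548/28145 → turn -1·90°
n=3: pose=(8,-2,S); sL=3/20, sR=15/61; mL=117/2440, mR=-3/20; mL+mR=-249/2440 → advance -1; mR−mL=-483/2440 → turn -1·90°
n=4: pose=(8,-1,W); sL=60/221, sR=12/25; mL=576/5525, mR=-60/221; mL+mR=-924/5525 → advance -1; mR−mL=-2076/5525 → turn -1·90°
n=5: pose=(9,-1,N); sL=30/73, sR=30/157; mL=-1260/11461, mR=-30/73; mL+mR=-5970/11461 → advance -1; mR−mL=-3450/11461 → turn -1·90°
n=6: pose=(9,-2,E); sL=12/65, sR=60/433; mL=-648/28145, mR=-12/65; mL+mR=-5844/28145 → advance -1; mR−mL=-4548/28145 → turn -1·90°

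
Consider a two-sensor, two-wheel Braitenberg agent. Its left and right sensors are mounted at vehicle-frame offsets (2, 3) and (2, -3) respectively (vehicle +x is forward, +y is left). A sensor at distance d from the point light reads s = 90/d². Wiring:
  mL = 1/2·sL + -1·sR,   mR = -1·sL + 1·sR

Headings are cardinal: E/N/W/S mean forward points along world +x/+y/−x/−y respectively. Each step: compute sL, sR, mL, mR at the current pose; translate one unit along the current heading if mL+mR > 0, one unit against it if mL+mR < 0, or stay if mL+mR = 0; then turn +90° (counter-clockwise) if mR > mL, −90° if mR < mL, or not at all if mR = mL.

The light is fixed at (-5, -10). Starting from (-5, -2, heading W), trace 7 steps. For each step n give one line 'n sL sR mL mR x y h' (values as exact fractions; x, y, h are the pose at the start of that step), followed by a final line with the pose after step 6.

0 90/29 18/25 603/725 -1728/725 -5 -2 W
1 45/52 45/58 -1035/3016 -135/1508 -4 -2 N
2 90/17 90/101 3015/1717 -7560/1717 -4 -3 W
3 45/41 45/53 -1305/4346 -540/2173 -3 -3 N
4 10 10/9 35/9 -80/9 -3 -4 W
5 45/32 9/10 -63/320 -81/160 -2 -4 N
6 90/89 90/29 -6705/2581 5400/2581 -2 -5 E
final -3 -5 N

n=0: pose=(-5,-2,W); sL=90/29, sR=18/25; mL=603/725, mR=-1728/725; mL+mR=-45/29 → advance -1; mR−mL=-2331/725 → turn -1·90°
n=1: pose=(-4,-2,N); sL=45/52, sR=45/58; mL=-1035/3016, mR=-135/1508; mL+mR=-45/104 → advance -1; mR−mL=765/3016 → turn +1·90°
n=2: pose=(-4,-3,W); sL=90/17, sR=90/101; mL=3015/1717, mR=-7560/1717; mL+mR=-45/17 → advance -1; mR−mL=-10575/1717 → turn -1·90°
n=3: pose=(-3,-3,N); sL=45/41, sR=45/53; mL=-1305/4346, mR=-540/2173; mL+mR=-45/82 → advance -1; mR−mL=225/4346 → turn +1·90°
n=4: pose=(-3,-4,W); sL=10, sR=10/9; mL=35/9, mR=-80/9; mL+mR=-5 → advance -1; mR−mL=-115/9 → turn -1·90°
n=5: pose=(-2,-4,N); sL=45/32, sR=9/10; mL=-63/320, mR=-81/160; mL+mR=-45/64 → advance -1; mR−mL=-99/320 → turn -1·90°
n=6: pose=(-2,-5,E); sL=90/89, sR=90/29; mL=-6705/2581, mR=5400/2581; mL+mR=-45/89 → advance -1; mR−mL=12105/2581 → turn +1·90°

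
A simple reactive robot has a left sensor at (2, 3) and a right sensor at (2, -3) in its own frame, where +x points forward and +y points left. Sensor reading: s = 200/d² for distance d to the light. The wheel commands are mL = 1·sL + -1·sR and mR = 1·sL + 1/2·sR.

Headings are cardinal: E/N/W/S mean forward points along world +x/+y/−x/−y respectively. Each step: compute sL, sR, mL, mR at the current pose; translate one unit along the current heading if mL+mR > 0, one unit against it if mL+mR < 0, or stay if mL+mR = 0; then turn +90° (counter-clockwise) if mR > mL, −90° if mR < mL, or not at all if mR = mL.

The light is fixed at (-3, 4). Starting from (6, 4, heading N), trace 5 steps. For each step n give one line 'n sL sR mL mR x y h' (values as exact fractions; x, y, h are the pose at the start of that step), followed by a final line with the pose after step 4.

n=0: pose=(6,4,N); sL=5, sR=50/37; mL=135/37, mR=210/37; mL+mR=345/37 → advance +1; mR−mL=75/37 → turn +1·90°
n=1: pose=(6,5,W); sL=200/53, sR=40/13; mL=480/689, mR=3660/689; mL+mR=4140/689 → advance +1; mR−mL=60/13 → turn +1·90°
n=2: pose=(5,5,S); sL=100/61, sR=100/13; mL=-4800/793, mR=4350/793; mL+mR=-450/793 → advance -1; mR−mL=150/13 → turn +1·90°
n=3: pose=(5,6,E); sL=8/5, sR=200/101; mL=-192/505, mR=1308/505; mL+mR=1116/505 → advance +1; mR−mL=300/101 → turn +1·90°
n=4: pose=(6,6,N); sL=50/13, sR=5/4; mL=135/52, mR=465/104; mL+mR=735/104 → advance +1; mR−mL=15/8 → turn +1·90°

0 5 50/37 135/37 210/37 6 4 N
1 200/53 40/13 480/689 3660/689 6 5 W
2 100/61 100/13 -4800/793 4350/793 5 5 S
3 8/5 200/101 -192/505 1308/505 5 6 E
4 50/13 5/4 135/52 465/104 6 6 N
final 6 7 W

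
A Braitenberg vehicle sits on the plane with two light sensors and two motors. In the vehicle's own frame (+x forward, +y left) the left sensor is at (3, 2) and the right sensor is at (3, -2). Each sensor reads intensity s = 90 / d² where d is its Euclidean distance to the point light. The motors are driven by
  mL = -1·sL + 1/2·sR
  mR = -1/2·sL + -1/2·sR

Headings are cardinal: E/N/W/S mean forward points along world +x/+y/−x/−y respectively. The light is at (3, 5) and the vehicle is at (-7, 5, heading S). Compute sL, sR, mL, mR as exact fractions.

90/73 10/17 -1165/1241 -1130/1241

left sensor world pos  = (-5, 2); dL² = 73
right sensor world pos = (-9, 2); dR² = 153
sL = 90/73 = 90/73
sR = 90/153 = 10/17
mL = -1·sL + 1/2·sR = -1165/1241
mR = -1/2·sL + -1/2·sR = -1130/1241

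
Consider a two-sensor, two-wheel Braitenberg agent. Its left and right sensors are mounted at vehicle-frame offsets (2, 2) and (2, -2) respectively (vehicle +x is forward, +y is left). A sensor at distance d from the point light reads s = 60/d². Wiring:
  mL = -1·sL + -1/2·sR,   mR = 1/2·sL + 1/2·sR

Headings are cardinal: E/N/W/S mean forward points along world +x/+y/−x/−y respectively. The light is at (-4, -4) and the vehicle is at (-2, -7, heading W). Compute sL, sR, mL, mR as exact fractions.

12/5 60 -162/5 156/5

left sensor world pos  = (-4, -9); dL² = 25
right sensor world pos = (-4, -5); dR² = 1
sL = 60/25 = 12/5
sR = 60/1 = 60
mL = -1·sL + -1/2·sR = -162/5
mR = 1/2·sL + 1/2·sR = 156/5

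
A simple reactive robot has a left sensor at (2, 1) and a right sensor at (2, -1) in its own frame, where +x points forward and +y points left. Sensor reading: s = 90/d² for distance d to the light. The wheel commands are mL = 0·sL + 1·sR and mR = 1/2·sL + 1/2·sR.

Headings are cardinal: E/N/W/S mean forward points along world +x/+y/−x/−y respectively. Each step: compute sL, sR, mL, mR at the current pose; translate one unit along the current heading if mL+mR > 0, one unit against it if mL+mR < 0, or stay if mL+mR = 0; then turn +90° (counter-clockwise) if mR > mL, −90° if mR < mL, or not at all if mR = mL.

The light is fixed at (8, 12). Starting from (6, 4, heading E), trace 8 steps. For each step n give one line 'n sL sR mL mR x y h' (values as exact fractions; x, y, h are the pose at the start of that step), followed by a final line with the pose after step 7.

n=0: pose=(6,4,E); sL=90/49, sR=10/9; mL=10/9, mR=650/441; mL+mR=380/147 → advance +1; mR−mL=160/441 → turn +1·90°
n=1: pose=(7,4,N); sL=9/4, sR=5/2; mL=5/2, mR=19/8; mL+mR=39/8 → advance +1; mR−mL=-1/8 → turn -1·90°
n=2: pose=(7,5,E); sL=90/37, sR=18/13; mL=18/13, mR=918/481; mL+mR=1584/481 → advance +1; mR−mL=252/481 → turn +1·90°
n=3: pose=(8,5,N); sL=45/13, sR=45/13; mL=45/13, mR=45/13; mL+mR=90/13 → advance +1; mR−mL=0 → turn +0·90°
n=4: pose=(8,6,N); sL=90/17, sR=90/17; mL=90/17, mR=90/17; mL+mR=180/17 → advance +1; mR−mL=0 → turn +0·90°
n=5: pose=(8,7,N); sL=9, sR=9; mL=9, mR=9; mL+mR=18 → advance +1; mR−mL=0 → turn +0·90°
n=6: pose=(8,8,N); sL=18, sR=18; mL=18, mR=18; mL+mR=36 → advance +1; mR−mL=0 → turn +0·90°
n=7: pose=(8,9,N); sL=45, sR=45; mL=45, mR=45; mL+mR=90 → advance +1; mR−mL=0 → turn +0·90°

0 90/49 10/9 10/9 650/441 6 4 E
1 9/4 5/2 5/2 19/8 7 4 N
2 90/37 18/13 18/13 918/481 7 5 E
3 45/13 45/13 45/13 45/13 8 5 N
4 90/17 90/17 90/17 90/17 8 6 N
5 9 9 9 9 8 7 N
6 18 18 18 18 8 8 N
7 45 45 45 45 8 9 N
final 8 10 N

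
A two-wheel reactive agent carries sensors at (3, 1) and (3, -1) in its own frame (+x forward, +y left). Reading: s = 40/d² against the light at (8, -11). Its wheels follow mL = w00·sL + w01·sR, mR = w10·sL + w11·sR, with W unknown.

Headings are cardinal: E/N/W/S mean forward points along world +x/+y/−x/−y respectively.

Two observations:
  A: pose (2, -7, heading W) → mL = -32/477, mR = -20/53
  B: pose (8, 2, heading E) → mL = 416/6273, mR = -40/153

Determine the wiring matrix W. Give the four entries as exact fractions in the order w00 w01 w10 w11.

obs A: pose=(2,-7,W) → sL=4/9, sR=20/53, mL=-32/477, mR=-20/53
obs B: pose=(8,2,E) → sL=8/41, sR=40/153, mL=416/6273, mR=-40/153
sensor matrix S = [[4/9, 20/53], [8/41, 40/153]]; det S = 127360/2992221
solve [mL_A; mL_B] = S·[w00; w01] and [mR_A; mR_B] = S·[w10; w11]:
  w00 = -1, w01 = 1, w10 = 0, w11 = -1

-1 1 0 -1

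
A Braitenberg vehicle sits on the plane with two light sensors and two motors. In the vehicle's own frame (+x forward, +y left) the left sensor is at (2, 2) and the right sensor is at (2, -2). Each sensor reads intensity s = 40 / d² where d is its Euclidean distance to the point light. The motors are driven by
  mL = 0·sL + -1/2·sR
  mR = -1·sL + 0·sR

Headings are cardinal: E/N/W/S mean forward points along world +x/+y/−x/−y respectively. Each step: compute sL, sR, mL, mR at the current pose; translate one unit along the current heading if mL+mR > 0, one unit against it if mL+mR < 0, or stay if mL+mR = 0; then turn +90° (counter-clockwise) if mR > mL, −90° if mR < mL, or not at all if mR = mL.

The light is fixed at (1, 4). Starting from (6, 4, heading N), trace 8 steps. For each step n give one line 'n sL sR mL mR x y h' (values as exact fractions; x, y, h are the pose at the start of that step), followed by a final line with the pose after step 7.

0 40/13 40/53 -20/53 -40/13 6 4 N
1 4/5 20/29 -10/29 -4/5 6 3 E
2 8/9 40/13 -20/13 -8/9 5 3 S
3 1 1 -1/2 -1 5 4 E
4 40/29 8 -4 -40/29 4 4 S
5 20/17 20/13 -10/13 -20/17 4 5 E
6 40/17 40 -20 -40/17 3 5 S
7 5/4 5/2 -5/4 -5/4 3 6 E
final 2 6 E

n=0: pose=(6,4,N); sL=40/13, sR=40/53; mL=-20/53, mR=-40/13; mL+mR=-2380/689 → advance -1; mR−mL=-1860/689 → turn -1·90°
n=1: pose=(6,3,E); sL=4/5, sR=20/29; mL=-10/29, mR=-4/5; mL+mR=-166/145 → advance -1; mR−mL=-66/145 → turn -1·90°
n=2: pose=(5,3,S); sL=8/9, sR=40/13; mL=-20/13, mR=-8/9; mL+mR=-284/117 → advance -1; mR−mL=76/117 → turn +1·90°
n=3: pose=(5,4,E); sL=1, sR=1; mL=-1/2, mR=-1; mL+mR=-3/2 → advance -1; mR−mL=-1/2 → turn -1·90°
n=4: pose=(4,4,S); sL=40/29, sR=8; mL=-4, mR=-40/29; mL+mR=-156/29 → advance -1; mR−mL=76/29 → turn +1·90°
n=5: pose=(4,5,E); sL=20/17, sR=20/13; mL=-10/13, mR=-20/17; mL+mR=-430/221 → advance -1; mR−mL=-90/221 → turn -1·90°
n=6: pose=(3,5,S); sL=40/17, sR=40; mL=-20, mR=-40/17; mL+mR=-380/17 → advance -1; mR−mL=300/17 → turn +1·90°
n=7: pose=(3,6,E); sL=5/4, sR=5/2; mL=-5/4, mR=-5/4; mL+mR=-5/2 → advance -1; mR−mL=0 → turn +0·90°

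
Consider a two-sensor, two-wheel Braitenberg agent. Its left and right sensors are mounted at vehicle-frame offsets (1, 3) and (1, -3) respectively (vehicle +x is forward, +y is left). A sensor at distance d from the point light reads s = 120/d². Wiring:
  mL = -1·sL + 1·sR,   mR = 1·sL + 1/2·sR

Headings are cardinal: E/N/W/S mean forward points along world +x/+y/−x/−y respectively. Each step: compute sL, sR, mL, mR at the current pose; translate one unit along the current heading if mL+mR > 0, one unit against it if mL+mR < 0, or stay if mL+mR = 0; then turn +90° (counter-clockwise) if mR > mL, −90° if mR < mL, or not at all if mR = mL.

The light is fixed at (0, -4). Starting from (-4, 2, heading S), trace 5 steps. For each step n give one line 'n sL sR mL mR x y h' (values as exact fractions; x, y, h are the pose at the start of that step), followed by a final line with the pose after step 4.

0 60/13 60/37 -1440/481 2610/481 -4 2 S
1 120/73 120/13 7200/949 5940/949 -4 1 E
2 15/2 30/13 -135/26 225/26 -3 1 S
3 120/53 24 1152/53 756/53 -3 0 E
4 12 60/17 -144/17 234/17 -2 0 S
final -2 -1 E

n=0: pose=(-4,2,S); sL=60/13, sR=60/37; mL=-1440/481, mR=2610/481; mL+mR=90/37 → advance +1; mR−mL=4050/481 → turn +1·90°
n=1: pose=(-4,1,E); sL=120/73, sR=120/13; mL=7200/949, mR=5940/949; mL+mR=180/13 → advance +1; mR−mL=-1260/949 → turn -1·90°
n=2: pose=(-3,1,S); sL=15/2, sR=30/13; mL=-135/26, mR=225/26; mL+mR=45/13 → advance +1; mR−mL=180/13 → turn +1·90°
n=3: pose=(-3,0,E); sL=120/53, sR=24; mL=1152/53, mR=756/53; mL+mR=36 → advance +1; mR−mL=-396/53 → turn -1·90°
n=4: pose=(-2,0,S); sL=12, sR=60/17; mL=-144/17, mR=234/17; mL+mR=90/17 → advance +1; mR−mL=378/17 → turn +1·90°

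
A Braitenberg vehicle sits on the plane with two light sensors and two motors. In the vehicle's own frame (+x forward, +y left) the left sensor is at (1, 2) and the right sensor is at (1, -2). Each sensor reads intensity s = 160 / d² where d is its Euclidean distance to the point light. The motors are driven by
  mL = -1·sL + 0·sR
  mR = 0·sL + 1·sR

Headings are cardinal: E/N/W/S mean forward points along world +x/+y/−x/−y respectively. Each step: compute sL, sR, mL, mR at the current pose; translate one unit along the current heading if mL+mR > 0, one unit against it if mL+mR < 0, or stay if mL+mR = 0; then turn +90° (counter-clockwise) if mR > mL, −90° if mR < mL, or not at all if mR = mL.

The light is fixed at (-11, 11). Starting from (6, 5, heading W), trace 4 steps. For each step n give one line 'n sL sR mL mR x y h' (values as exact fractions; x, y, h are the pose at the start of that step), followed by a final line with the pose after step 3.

0 1/2 10/17 -1/2 10/17 6 5 W
1 160/373 32/49 -160/373 32/49 5 5 S
2 80/157 16/37 -80/157 16/37 5 4 E
3 32/41 32/65 -32/41 32/65 4 4 N
final 4 3 W

n=0: pose=(6,5,W); sL=1/2, sR=10/17; mL=-1/2, mR=10/17; mL+mR=3/34 → advance +1; mR−mL=37/34 → turn +1·90°
n=1: pose=(5,5,S); sL=160/373, sR=32/49; mL=-160/373, mR=32/49; mL+mR=4096/18277 → advance +1; mR−mL=19776/18277 → turn +1·90°
n=2: pose=(5,4,E); sL=80/157, sR=16/37; mL=-80/157, mR=16/37; mL+mR=-448/5809 → advance -1; mR−mL=5472/5809 → turn +1·90°
n=3: pose=(4,4,N); sL=32/41, sR=32/65; mL=-32/41, mR=32/65; mL+mR=-768/2665 → advance -1; mR−mL=3392/2665 → turn +1·90°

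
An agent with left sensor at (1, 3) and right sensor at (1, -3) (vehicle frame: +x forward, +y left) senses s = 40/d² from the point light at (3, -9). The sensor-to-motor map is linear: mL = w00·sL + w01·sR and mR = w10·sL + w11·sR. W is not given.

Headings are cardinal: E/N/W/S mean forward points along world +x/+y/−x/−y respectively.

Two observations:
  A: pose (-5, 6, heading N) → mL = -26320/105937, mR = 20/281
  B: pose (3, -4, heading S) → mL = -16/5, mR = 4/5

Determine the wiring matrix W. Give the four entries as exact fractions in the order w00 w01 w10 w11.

obs A: pose=(-5,6,N) → sL=40/377, sR=40/281, mL=-26320/105937, mR=20/281
obs B: pose=(3,-4,S) → sL=8/5, sR=8/5, mL=-16/5, mR=4/5
sensor matrix S = [[40/377, 40/281], [8/5, 8/5]]; det S = -6144/105937
solve [mL_A; mL_B] = S·[w00; w01] and [mR_A; mR_B] = S·[w10; w11]:
  w00 = -1, w01 = -1, w10 = 0, w11 = 1/2

-1 -1 0 1/2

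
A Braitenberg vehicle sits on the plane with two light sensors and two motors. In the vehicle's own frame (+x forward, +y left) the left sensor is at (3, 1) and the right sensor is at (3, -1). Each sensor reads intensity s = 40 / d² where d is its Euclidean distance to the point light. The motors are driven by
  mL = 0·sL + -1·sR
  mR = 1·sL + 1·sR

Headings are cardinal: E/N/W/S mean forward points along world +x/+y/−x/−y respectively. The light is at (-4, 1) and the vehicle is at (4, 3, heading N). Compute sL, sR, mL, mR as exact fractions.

20/37 20/53 -20/53 1800/1961

left sensor world pos  = (3, 6); dL² = 74
right sensor world pos = (5, 6); dR² = 106
sL = 40/74 = 20/37
sR = 40/106 = 20/53
mL = 0·sL + -1·sR = -20/53
mR = 1·sL + 1·sR = 1800/1961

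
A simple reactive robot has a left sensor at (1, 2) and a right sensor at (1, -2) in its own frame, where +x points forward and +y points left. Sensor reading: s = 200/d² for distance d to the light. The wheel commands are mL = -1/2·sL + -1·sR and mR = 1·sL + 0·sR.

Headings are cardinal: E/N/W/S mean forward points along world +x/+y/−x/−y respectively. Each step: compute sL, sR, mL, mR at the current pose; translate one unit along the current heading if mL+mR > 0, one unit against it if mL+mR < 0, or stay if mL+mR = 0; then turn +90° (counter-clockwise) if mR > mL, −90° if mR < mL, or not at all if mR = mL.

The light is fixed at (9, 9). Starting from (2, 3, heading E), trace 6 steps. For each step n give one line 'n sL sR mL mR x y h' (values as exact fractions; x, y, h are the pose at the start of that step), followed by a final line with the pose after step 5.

n=0: pose=(2,3,E); sL=50/13, sR=2; mL=-51/13, mR=50/13; mL+mR=-1/13 → advance -1; mR−mL=101/13 → turn +1·90°
n=1: pose=(1,3,N); sL=8/5, sR=200/61; mL=-1244/305, mR=8/5; mL+mR=-756/305 → advance -1; mR−mL=1732/305 → turn +1·90°
n=2: pose=(1,2,W); sL=100/81, sR=100/53; mL=-10750/4293, mR=100/81; mL+mR=-5450/4293 → advance -1; mR−mL=5350/1431 → turn +1·90°
n=3: pose=(2,2,S); sL=200/89, sR=40/29; mL=-6460/2581, mR=200/89; mL+mR=-660/2581 → advance -1; mR−mL=12260/2581 → turn +1·90°
n=4: pose=(2,3,E); sL=50/13, sR=2; mL=-51/13, mR=50/13; mL+mR=-1/13 → advance -1; mR−mL=101/13 → turn +1·90°
n=5: pose=(1,3,N); sL=8/5, sR=200/61; mL=-1244/305, mR=8/5; mL+mR=-756/305 → advance -1; mR−mL=1732/305 → turn +1·90°

0 50/13 2 -51/13 50/13 2 3 E
1 8/5 200/61 -1244/305 8/5 1 3 N
2 100/81 100/53 -10750/4293 100/81 1 2 W
3 200/89 40/29 -6460/2581 200/89 2 2 S
4 50/13 2 -51/13 50/13 2 3 E
5 8/5 200/61 -1244/305 8/5 1 3 N
final 1 2 W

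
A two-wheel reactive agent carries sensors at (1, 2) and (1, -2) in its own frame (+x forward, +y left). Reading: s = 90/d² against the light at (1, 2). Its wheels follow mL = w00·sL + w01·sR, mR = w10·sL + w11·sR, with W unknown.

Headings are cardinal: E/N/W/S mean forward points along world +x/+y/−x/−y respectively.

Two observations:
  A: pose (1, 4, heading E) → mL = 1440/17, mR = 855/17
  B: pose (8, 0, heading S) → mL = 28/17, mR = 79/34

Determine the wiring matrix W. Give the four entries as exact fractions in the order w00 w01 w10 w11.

-1 1 1 1/2

obs A: pose=(1,4,E) → sL=90/17, sR=90, mL=1440/17, mR=855/17
obs B: pose=(8,0,S) → sL=1, sR=45/17, mL=28/17, mR=79/34
sensor matrix S = [[90/17, 90], [1, 45/17]]; det S = -21960/289
solve [mL_A; mL_B] = S·[w00; w01] and [mR_A; mR_B] = S·[w10; w11]:
  w00 = -1, w01 = 1, w10 = 1, w11 = 1/2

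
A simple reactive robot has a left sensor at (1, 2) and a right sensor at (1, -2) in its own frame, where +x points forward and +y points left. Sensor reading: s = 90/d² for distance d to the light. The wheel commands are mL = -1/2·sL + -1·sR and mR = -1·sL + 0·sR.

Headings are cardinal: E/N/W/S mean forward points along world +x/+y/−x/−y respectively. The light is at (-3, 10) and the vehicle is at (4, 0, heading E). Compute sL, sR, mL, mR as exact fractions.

left sensor world pos  = (5, 2); dL² = 128
right sensor world pos = (5, -2); dR² = 208
sL = 90/128 = 45/64
sR = 90/208 = 45/104
mL = -1/2·sL + -1·sR = -1305/1664
mR = -1·sL + 0·sR = -45/64

45/64 45/104 -1305/1664 -45/64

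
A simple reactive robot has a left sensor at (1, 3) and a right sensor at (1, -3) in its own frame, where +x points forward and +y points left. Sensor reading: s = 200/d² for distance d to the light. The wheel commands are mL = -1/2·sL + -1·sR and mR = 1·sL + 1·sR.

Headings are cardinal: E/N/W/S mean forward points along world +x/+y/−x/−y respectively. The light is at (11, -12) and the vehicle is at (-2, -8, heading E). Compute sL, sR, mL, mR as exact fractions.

left sensor world pos  = (-1, -5); dL² = 193
right sensor world pos = (-1, -11); dR² = 145
sL = 200/193 = 200/193
sR = 200/145 = 40/29
mL = -1/2·sL + -1·sR = -10620/5597
mR = 1·sL + 1·sR = 13520/5597

200/193 40/29 -10620/5597 13520/5597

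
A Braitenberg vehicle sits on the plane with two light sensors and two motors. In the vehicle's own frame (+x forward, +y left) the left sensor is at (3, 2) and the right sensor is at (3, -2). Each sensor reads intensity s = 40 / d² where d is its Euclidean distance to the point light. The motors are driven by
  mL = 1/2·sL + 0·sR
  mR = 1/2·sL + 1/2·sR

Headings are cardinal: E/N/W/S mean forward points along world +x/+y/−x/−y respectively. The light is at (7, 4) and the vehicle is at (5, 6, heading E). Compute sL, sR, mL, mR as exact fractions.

40/17 40 20/17 360/17

left sensor world pos  = (8, 8); dL² = 17
right sensor world pos = (8, 4); dR² = 1
sL = 40/17 = 40/17
sR = 40/1 = 40
mL = 1/2·sL + 0·sR = 20/17
mR = 1/2·sL + 1/2·sR = 360/17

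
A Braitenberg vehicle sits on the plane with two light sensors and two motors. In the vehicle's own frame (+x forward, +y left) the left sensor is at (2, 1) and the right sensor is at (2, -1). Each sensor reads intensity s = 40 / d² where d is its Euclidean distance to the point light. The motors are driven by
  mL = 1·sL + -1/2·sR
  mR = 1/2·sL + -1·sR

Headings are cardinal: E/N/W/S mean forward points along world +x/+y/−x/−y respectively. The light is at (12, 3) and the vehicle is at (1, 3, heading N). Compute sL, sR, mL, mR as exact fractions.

left sensor world pos  = (0, 5); dL² = 148
right sensor world pos = (2, 5); dR² = 104
sL = 40/148 = 10/37
sR = 40/104 = 5/13
mL = 1·sL + -1/2·sR = 75/962
mR = 1/2·sL + -1·sR = -120/481

10/37 5/13 75/962 -120/481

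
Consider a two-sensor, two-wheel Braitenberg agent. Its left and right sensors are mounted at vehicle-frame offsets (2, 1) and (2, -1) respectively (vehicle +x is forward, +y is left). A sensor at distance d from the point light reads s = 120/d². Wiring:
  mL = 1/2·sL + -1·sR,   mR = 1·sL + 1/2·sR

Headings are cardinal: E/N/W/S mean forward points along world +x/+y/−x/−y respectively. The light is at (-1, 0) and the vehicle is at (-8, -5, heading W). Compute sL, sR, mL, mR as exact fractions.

left sensor world pos  = (-10, -6); dL² = 117
right sensor world pos = (-10, -4); dR² = 97
sL = 120/117 = 40/39
sR = 120/97 = 120/97
mL = 1/2·sL + -1·sR = -2740/3783
mR = 1·sL + 1/2·sR = 6220/3783

40/39 120/97 -2740/3783 6220/3783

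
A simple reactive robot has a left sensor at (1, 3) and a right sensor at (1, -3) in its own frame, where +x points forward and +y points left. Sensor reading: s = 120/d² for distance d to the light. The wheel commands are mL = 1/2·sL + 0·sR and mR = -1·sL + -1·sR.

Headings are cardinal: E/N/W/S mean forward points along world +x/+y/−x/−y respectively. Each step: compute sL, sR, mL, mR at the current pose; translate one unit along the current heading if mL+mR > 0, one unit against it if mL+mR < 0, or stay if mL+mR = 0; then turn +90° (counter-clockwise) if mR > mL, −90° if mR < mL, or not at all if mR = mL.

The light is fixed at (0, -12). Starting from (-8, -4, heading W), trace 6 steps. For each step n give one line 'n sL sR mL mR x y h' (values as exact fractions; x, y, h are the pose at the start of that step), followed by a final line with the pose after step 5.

n=0: pose=(-8,-4,W); sL=60/53, sR=60/101; mL=30/53, mR=-9240/5353; mL+mR=-6210/5353 → advance -1; mR−mL=-12270/5353 → turn -1·90°
n=1: pose=(-7,-4,N); sL=120/181, sR=120/97; mL=60/181, mR=-33360/17557; mL+mR=-27540/17557 → advance -1; mR−mL=-39180/17557 → turn -1·90°
n=2: pose=(-7,-5,E); sL=15/17, sR=30/13; mL=15/34, mR=-705/221; mL+mR=-1215/442 → advance -1; mR−mL=-1605/442 → turn -1·90°
n=3: pose=(-8,-5,S); sL=120/61, sR=120/157; mL=60/61, mR=-26160/9577; mL+mR=-16740/9577 → advance -1; mR−mL=-35580/9577 → turn -1·90°
n=4: pose=(-8,-4,W); sL=60/53, sR=60/101; mL=30/53, mR=-9240/5353; mL+mR=-6210/5353 → advance -1; mR−mL=-12270/5353 → turn -1·90°
n=5: pose=(-7,-4,N); sL=120/181, sR=120/97; mL=60/181, mR=-33360/17557; mL+mR=-27540/17557 → advance -1; mR−mL=-39180/17557 → turn -1·90°

0 60/53 60/101 30/53 -9240/5353 -8 -4 W
1 120/181 120/97 60/181 -33360/17557 -7 -4 N
2 15/17 30/13 15/34 -705/221 -7 -5 E
3 120/61 120/157 60/61 -26160/9577 -8 -5 S
4 60/53 60/101 30/53 -9240/5353 -8 -4 W
5 120/181 120/97 60/181 -33360/17557 -7 -4 N
final -7 -5 E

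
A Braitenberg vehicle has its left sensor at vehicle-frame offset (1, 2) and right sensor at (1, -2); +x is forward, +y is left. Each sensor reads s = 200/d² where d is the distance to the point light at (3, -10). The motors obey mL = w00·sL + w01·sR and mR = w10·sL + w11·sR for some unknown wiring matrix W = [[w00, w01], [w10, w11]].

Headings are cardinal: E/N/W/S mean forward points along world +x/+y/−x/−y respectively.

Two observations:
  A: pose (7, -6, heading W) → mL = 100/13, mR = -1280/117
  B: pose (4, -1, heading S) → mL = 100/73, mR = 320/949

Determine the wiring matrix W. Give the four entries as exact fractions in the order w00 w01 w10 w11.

1/2 0 -1 1

obs A: pose=(7,-6,W) → sL=200/13, sR=40/9, mL=100/13, mR=-1280/117
obs B: pose=(4,-1,S) → sL=200/73, sR=40/13, mL=100/73, mR=320/949
sensor matrix S = [[200/13, 40/9], [200/73, 40/13]]; det S = 3904000/111033
solve [mL_A; mL_B] = S·[w00; w01] and [mR_A; mR_B] = S·[w10; w11]:
  w00 = 1/2, w01 = 0, w10 = -1, w11 = 1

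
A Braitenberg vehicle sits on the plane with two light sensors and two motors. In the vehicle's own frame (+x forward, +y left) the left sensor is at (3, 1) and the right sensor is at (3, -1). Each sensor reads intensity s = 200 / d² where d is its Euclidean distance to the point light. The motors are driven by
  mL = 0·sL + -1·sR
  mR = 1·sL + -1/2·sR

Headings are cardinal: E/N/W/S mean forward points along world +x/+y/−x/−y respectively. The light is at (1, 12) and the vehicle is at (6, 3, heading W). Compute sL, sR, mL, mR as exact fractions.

left sensor world pos  = (3, 2); dL² = 104
right sensor world pos = (3, 4); dR² = 68
sL = 200/104 = 25/13
sR = 200/68 = 50/17
mL = 0·sL + -1·sR = -50/17
mR = 1·sL + -1/2·sR = 100/221

25/13 50/17 -50/17 100/221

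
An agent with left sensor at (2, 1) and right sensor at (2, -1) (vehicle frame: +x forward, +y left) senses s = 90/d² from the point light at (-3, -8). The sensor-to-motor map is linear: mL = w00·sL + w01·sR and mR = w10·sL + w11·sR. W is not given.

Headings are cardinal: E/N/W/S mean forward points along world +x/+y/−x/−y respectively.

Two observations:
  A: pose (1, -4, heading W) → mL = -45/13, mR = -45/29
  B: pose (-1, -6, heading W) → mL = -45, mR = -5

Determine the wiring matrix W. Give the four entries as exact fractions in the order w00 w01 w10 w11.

obs A: pose=(1,-4,W) → sL=90/13, sR=90/29, mL=-45/13, mR=-45/29
obs B: pose=(-1,-6,W) → sL=90, sR=10, mL=-45, mR=-5
sensor matrix S = [[90/13, 90/29], [90, 10]]; det S = -79200/377
solve [mL_A; mL_B] = S·[w00; w01] and [mR_A; mR_B] = S·[w10; w11]:
  w00 = -1/2, w01 = 0, w10 = 0, w11 = -1/2

-1/2 0 0 -1/2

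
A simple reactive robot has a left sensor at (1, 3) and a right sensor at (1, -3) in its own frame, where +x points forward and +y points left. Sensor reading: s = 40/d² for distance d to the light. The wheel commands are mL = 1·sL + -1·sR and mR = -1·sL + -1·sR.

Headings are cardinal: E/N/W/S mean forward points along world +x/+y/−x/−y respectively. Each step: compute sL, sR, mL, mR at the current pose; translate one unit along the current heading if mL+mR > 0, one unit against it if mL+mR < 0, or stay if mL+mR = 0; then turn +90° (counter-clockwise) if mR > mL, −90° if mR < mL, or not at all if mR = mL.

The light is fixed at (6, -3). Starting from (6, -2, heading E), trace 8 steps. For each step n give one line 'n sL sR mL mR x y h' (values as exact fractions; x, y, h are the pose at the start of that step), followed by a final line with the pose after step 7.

n=0: pose=(6,-2,E); sL=40/17, sR=8; mL=-96/17, mR=-176/17; mL+mR=-16 → advance -1; mR−mL=-80/17 → turn -1·90°
n=1: pose=(5,-2,S); sL=10, sR=5/2; mL=15/2, mR=-25/2; mL+mR=-5 → advance -1; mR−mL=-20 → turn -1·90°
n=2: pose=(5,-1,W); sL=8, sR=40/29; mL=192/29, mR=-272/29; mL+mR=-80/29 → advance -1; mR−mL=-16 → turn -1·90°
n=3: pose=(6,-1,N); sL=20/9, sR=20/9; mL=0, mR=-40/9; mL+mR=-40/9 → advance -1; mR−mL=-40/9 → turn -1·90°
n=4: pose=(6,-2,E); sL=40/17, sR=8; mL=-96/17, mR=-176/17; mL+mR=-16 → advance -1; mR−mL=-80/17 → turn -1·90°
n=5: pose=(5,-2,S); sL=10, sR=5/2; mL=15/2, mR=-25/2; mL+mR=-5 → advance -1; mR−mL=-20 → turn -1·90°
n=6: pose=(5,-1,W); sL=8, sR=40/29; mL=192/29, mR=-272/29; mL+mR=-80/29 → advance -1; mR−mL=-16 → turn -1·90°
n=7: pose=(6,-1,N); sL=20/9, sR=20/9; mL=0, mR=-40/9; mL+mR=-40/9 → advance -1; mR−mL=-40/9 → turn -1·90°

0 40/17 8 -96/17 -176/17 6 -2 E
1 10 5/2 15/2 -25/2 5 -2 S
2 8 40/29 192/29 -272/29 5 -1 W
3 20/9 20/9 0 -40/9 6 -1 N
4 40/17 8 -96/17 -176/17 6 -2 E
5 10 5/2 15/2 -25/2 5 -2 S
6 8 40/29 192/29 -272/29 5 -1 W
7 20/9 20/9 0 -40/9 6 -1 N
final 6 -2 E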